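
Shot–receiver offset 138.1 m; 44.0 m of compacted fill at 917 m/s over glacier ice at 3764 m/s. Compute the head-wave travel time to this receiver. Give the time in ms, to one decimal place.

θ_c = arcsin(V₁/V₂) = arcsin(917/3764) = 14.10°, cos θ_c = 0.9699.
Intercept time tᵢ = 2h cos θ_c / V₁ = 2·44.0·0.9699/917 = 0.09307 s.
t = x/V₂ + tᵢ = 138.1/3764 + 0.09307 = 0.12976 s.

129.8 ms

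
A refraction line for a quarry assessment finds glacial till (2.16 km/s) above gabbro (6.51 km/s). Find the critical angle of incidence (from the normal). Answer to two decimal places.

19.38°

Critical incidence: sin θ_c = V₁/V₂ = 2.16/6.51 = 0.3318.
θ_c = arcsin 0.3318 = 19.38°.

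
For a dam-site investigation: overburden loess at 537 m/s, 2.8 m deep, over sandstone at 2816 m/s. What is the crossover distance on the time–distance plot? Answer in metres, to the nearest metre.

θ_c = arcsin(537/2816) = 10.99°, so cos θ_c = 0.9816 and tᵢ = 2h cos θ_c/V₁ = 0.0102 s.
At crossover x/V₁ = x/V₂ + tᵢ ⇒ x = tᵢ/(1/V₁ − 1/V₂) = 0.01024/(1.8622e-03 − 3.5511e-04) = 6.79 m.

7 m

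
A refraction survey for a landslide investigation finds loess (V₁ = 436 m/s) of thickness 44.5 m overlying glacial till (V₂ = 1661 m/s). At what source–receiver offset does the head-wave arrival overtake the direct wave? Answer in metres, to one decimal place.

116.4 m

θ_c = arcsin(436/1661) = 15.22°, so cos θ_c = 0.9649 and tᵢ = 2h cos θ_c/V₁ = 0.1970 s.
At crossover x/V₁ = x/V₂ + tᵢ ⇒ x = tᵢ/(1/V₁ − 1/V₂) = 0.19697/(2.2936e-03 − 6.0205e-04) = 116.45 m.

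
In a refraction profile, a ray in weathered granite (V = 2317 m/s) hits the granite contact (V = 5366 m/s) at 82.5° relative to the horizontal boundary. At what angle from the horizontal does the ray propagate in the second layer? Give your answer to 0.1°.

72.4°

Angle from the normal: 90° − 82.5° = 7.5°.
sin θ₁/V₁ = sin θ₂/V₂ ⇒ sin θ₂ = 5366·sin 7.5°/2317 = 5366·0.1305/2317 = 0.3023.
θ₂ = sin⁻¹(0.3023) = 17.60° (from vertical).
From the interface: 90° − 17.60° = 72.40°.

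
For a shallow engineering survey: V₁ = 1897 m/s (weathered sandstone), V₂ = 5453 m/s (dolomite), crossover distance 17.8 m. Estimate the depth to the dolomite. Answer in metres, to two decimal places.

h = (x_cross/2)·√((V₂−V₁)/(V₂+V₁)).
(V₂−V₁)/(V₂+V₁) = (5453−1897)/(5453+1897) = 0.4838; √ = 0.6956.
h = (17.8/2)·0.6956 = 6.19 m.

6.19 m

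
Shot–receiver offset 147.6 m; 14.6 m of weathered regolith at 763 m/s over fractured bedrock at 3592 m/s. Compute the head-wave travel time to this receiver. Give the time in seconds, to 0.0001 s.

t = x/V₂ + 2h·√(V₂²−V₁²)/(V₁V₂).
√(V₂²−V₁²) = √(3592²−763²) = 3510.0 m/s; delay term = 2·14.6·3510.0/(763·3592) = 0.03740 s.
t = 147.6/3592 + 0.03740 = 0.07849 s.

0.0785 s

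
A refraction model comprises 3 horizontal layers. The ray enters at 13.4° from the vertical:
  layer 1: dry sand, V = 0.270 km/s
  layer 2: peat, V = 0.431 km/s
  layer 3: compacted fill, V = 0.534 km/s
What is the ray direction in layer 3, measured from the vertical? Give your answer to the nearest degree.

Ray parameter p = sin 13.4° / 0.270 = 8.5833e-01 s/km.
sin θ_3 = p·V_3 = 8.5833e-01 × 0.534 = 0.4583.
θ_3 = arcsin 0.4583 = 27.28°.

27°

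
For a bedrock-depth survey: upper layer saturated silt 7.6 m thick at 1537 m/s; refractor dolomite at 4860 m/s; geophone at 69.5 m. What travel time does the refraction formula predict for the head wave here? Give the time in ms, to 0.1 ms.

t = x/V₂ + 2h·√(V₂²−V₁²)/(V₁V₂).
√(V₂²−V₁²) = √(4860²−1537²) = 4610.6 m/s; delay term = 2·7.6·4610.6/(1537·4860) = 0.00938 s.
t = 69.5/4860 + 0.00938 = 0.02368 s.

23.7 ms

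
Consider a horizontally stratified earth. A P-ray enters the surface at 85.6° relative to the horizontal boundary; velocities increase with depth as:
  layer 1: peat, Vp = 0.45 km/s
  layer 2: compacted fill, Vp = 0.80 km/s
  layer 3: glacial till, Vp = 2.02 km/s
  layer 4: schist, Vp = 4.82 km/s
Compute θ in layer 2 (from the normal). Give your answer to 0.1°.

7.8°

From the normal: θ₁ = 90° − 85.6° = 4.4°.
Ray parameter p = sin 4.4° / 0.45 = 1.7049e-01 s/km.
sin θ_2 = p·V_2 = 1.7049e-01 × 0.80 = 0.1364.
θ_2 = arcsin 0.1364 = 7.84°.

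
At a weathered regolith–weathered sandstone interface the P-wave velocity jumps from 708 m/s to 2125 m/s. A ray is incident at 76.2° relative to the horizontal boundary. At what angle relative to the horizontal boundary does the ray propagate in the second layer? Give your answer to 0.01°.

44.28°

Angle from the normal: 90° − 76.2° = 13.8°.
sin θ₁/V₁ = sin θ₂/V₂ ⇒ sin θ₂ = 2125·sin 13.8°/708 = 2125·0.2385/708 = 0.7159.
θ₂ = sin⁻¹(0.7159) = 45.72° (from vertical).
From the interface: 90° − 45.72° = 44.28°.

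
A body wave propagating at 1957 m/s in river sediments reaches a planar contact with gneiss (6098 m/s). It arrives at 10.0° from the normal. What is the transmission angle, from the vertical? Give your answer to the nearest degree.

sin θ₁/V₁ = sin θ₂/V₂ ⇒ sin θ₂ = 6098·sin 10.0°/1957 = 6098·0.1736/1957 = 0.5411.
θ₂ = arcsin 0.5411 = 32.76° from the normal.

33°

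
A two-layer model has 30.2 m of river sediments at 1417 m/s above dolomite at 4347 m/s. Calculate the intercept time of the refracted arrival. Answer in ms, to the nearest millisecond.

tᵢ = 2h·√(V₂²−V₁²)/(V₁V₂).
√(V₂²−V₁²) = √(4347²−1417²) = 4109.6 m/s.
tᵢ = 2·30.2·4109.6/(1417·4347) = 0.04030 s.

40 ms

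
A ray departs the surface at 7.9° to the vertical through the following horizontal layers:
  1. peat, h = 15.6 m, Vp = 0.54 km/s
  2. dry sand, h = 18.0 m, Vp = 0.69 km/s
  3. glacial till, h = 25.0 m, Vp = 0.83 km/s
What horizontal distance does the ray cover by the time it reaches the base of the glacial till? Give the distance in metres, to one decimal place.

Apply Snell's law at each interface; in layer i the horizontal offset is hᵢ·tan θᵢ.
Layer 1: θ = 7.90°; offset = 15.6·tan 7.90° = 2.165 m.
Layer 2: sin θ = 0.69·sin 7.9°/0.54 = 0.1756, θ = 10.11°; offset = 18.0·tan 10.11° = 3.211 m.
Layer 3: sin θ = 0.83·sin 7.9°/0.54 = 0.2113, θ = 12.20°; offset = 25.0·tan 12.20° = 5.403 m.
Summing the layer offsets gives 10.779 m.

10.8 m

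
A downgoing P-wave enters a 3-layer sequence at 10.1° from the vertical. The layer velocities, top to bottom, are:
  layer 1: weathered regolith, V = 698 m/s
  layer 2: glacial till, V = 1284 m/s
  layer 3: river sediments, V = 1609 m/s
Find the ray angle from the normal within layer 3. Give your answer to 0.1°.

Ray parameter p = sin 10.1° / 698 = 2.5124e-04 s/m.
sin θ_3 = p·V_3 = 2.5124e-04 × 1609 = 0.4042.
θ_3 = arcsin 0.4042 = 23.84°.

23.8°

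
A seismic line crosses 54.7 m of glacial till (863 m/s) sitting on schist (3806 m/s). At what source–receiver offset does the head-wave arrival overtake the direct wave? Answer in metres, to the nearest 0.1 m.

θ_c = arcsin(863/3806) = 13.11°, so cos θ_c = 0.9740 and tᵢ = 2h cos θ_c/V₁ = 0.1235 s.
At crossover x/V₁ = x/V₂ + tᵢ ⇒ x = tᵢ/(1/V₁ − 1/V₂) = 0.12347/(1.1587e-03 − 2.6274e-04) = 137.80 m.

137.8 m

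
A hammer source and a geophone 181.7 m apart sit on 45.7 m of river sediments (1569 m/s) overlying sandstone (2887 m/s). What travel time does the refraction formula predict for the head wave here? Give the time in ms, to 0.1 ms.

111.8 ms

θ_c = arcsin(V₁/V₂) = arcsin(1569/2887) = 32.92°, cos θ_c = 0.8394.
Intercept time tᵢ = 2h cos θ_c / V₁ = 2·45.7·0.8394/1569 = 0.04890 s.
t = x/V₂ + tᵢ = 181.7/2887 + 0.04890 = 0.11184 s.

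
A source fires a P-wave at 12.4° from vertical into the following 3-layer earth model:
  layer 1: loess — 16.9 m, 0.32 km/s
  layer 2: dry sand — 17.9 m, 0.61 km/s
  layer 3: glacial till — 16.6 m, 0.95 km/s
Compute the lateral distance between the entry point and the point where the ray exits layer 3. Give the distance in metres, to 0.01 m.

25.48 m

Apply Snell's law at each interface; in layer i the horizontal offset is hᵢ·tan θᵢ.
Layer 1: θ = 12.40°; offset = 16.9·tan 12.40° = 3.7157 m.
Layer 2: sin θ = 0.61·sin 12.4°/0.32 = 0.4093, θ = 24.16°; offset = 17.9·tan 24.16° = 8.0308 m.
Layer 3: sin θ = 0.95·sin 12.4°/0.32 = 0.6375, θ = 39.61°; offset = 16.6·tan 39.61° = 13.7353 m.
Total horizontal offset = 25.4818 m.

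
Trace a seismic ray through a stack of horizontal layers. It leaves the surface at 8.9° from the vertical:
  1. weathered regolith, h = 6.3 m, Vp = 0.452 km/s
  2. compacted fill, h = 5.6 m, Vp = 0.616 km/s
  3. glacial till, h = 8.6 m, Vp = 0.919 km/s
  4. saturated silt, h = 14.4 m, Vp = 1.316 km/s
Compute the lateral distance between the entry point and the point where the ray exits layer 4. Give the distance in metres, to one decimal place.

Apply Snell's law at each interface; in layer i the horizontal offset is hᵢ·tan θᵢ.
Layer 1: θ = 8.90°; offset = 6.3·tan 8.90° = 0.987 m.
Layer 2: sin θ = 0.616·sin 8.9°/0.452 = 0.2108, θ = 12.17°; offset = 5.6·tan 12.17° = 1.208 m.
Layer 3: sin θ = 0.919·sin 8.9°/0.452 = 0.3146, θ = 18.33°; offset = 8.6·tan 18.33° = 2.850 m.
Layer 4: sin θ = 1.316·sin 8.9°/0.452 = 0.4504, θ = 26.77°; offset = 14.4·tan 26.77° = 7.265 m.
Summing the layer offsets gives 12.309 m.

12.3 m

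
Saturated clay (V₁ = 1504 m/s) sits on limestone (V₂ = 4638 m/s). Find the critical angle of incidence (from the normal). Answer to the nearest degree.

Critical incidence: sin θ_c = V₁/V₂ = 1504/4638 = 0.3243.
θ_c = arcsin 0.3243 = 18.92°.

19°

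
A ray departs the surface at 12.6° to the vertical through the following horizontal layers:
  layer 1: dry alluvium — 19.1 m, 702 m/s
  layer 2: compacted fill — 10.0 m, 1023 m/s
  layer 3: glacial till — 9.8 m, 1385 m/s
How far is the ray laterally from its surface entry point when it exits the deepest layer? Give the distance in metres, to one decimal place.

Apply Snell's law at each interface; in layer i the horizontal offset is hᵢ·tan θᵢ.
Layer 1: θ = 12.60°; offset = 19.1·tan 12.60° = 4.269 m.
Layer 2: sin θ = 1023·sin 12.6°/702 = 0.3179, θ = 18.54°; offset = 10.0·tan 18.54° = 3.353 m.
Layer 3: sin θ = 1385·sin 12.6°/702 = 0.4304, θ = 25.49°; offset = 9.8·tan 25.49° = 4.673 m.
Summing the layer offsets gives 12.295 m.

12.3 m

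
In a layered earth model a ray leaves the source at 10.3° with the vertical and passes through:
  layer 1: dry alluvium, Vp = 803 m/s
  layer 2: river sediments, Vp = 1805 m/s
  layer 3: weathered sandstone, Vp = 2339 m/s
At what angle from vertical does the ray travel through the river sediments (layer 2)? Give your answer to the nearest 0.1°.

Ray parameter p = sin 10.3° / 803 = 2.2267e-04 s/m.
sin θ_2 = p·V_2 = 2.2267e-04 × 1805 = 0.4019.
θ_2 = 23.70° from the vertical.

23.7°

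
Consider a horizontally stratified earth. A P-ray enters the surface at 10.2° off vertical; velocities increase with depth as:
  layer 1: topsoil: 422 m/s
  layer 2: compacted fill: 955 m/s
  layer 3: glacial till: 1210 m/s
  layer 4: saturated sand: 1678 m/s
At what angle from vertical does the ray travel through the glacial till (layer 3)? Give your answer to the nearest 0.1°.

30.5°

Snell's law across each interface conserves sin θ / V, so sin θ_3 = V_3·sin θ₁/V₁.
sin θ_3 = 1210 × sin 10.2° / 422 = 0.5078.
θ_3 = 30.51° from the vertical.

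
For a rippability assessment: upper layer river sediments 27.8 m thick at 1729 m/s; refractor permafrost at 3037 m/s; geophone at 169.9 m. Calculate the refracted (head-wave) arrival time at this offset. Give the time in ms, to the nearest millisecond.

82 ms

t = x/V₂ + 2h·√(V₂²−V₁²)/(V₁V₂).
√(V₂²−V₁²) = √(3037²−1729²) = 2496.8 m/s; delay term = 2·27.8·2496.8/(1729·3037) = 0.02644 s.
t = 169.9/3037 + 0.02644 = 0.08238 s.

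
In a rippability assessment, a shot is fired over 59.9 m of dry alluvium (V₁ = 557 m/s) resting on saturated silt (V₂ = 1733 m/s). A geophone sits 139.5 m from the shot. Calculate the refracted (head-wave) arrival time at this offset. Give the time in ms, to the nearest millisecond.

284 ms

t = x/V₂ + 2h·√(V₂²−V₁²)/(V₁V₂).
√(V₂²−V₁²) = √(1733²−557²) = 1641.0 m/s; delay term = 2·59.9·1641.0/(557·1733) = 0.20367 s.
t = 139.5/1733 + 0.20367 = 0.28417 s.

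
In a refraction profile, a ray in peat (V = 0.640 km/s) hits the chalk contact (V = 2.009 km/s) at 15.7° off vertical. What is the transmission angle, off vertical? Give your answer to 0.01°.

sin θ₁/V₁ = sin θ₂/V₂ ⇒ sin θ₂ = 2.009·sin 15.7°/0.640 = 2.009·0.2706/0.640 = 0.8494.
θ₂ = sin⁻¹(0.8494) = 58.15° (from vertical).

58.15°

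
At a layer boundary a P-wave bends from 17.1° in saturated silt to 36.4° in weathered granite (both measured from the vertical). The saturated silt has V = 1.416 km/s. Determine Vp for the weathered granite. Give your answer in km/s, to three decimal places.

Snell's law: sin 17.1°/V₁ = sin 36.4°/V₂.
V₂ = V₁·sin 36.4°/sin 17.1° = 1.416 × 2.0182 = 2.858 km/s.

2.858 km/s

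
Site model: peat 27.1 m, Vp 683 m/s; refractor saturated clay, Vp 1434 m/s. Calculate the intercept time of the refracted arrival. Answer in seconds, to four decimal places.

θ_c = arcsin(V₁/V₂) = arcsin(683/1434) = 28.44°; cos θ_c = 0.8793.
tᵢ = 2h·cos θ_c / V₁ = 2·27.1·0.8793 / 683 = 0.06978 s.

0.0698 s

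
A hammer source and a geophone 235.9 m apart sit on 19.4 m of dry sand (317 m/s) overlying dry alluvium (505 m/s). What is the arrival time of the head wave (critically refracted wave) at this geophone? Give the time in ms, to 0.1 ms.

562.4 ms

θ_c = arcsin(V₁/V₂) = arcsin(317/505) = 38.88°, cos θ_c = 0.7784.
Intercept time tᵢ = 2h cos θ_c / V₁ = 2·19.4·0.7784/317 = 0.09528 s.
t = x/V₂ + tᵢ = 235.9/505 + 0.09528 = 0.56241 s.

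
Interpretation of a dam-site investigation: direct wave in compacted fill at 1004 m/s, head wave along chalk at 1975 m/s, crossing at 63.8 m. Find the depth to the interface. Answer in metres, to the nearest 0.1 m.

18.2 m

x_cross = 2h·√((V₂+V₁)/(V₂−V₁)) → h = x_cross / (2·√((V₂+V₁)/(V₂−V₁))).
√((V₂+V₁)/(V₂−V₁)) = √((1975+1004)/(1975−1004)) = 1.7516.
h = 63.8 / (2·1.7516) = 18.21 m.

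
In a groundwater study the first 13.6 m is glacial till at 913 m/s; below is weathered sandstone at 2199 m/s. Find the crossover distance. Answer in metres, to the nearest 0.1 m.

x_cross = 2h·√((V₂+V₁)/(V₂−V₁)).
(V₂+V₁)/(V₂−V₁) = (2199+913)/(2199−913) = 2.4199; √ = 1.5556.
x_cross = 2·13.6·1.5556 = 42.31 m.

42.3 m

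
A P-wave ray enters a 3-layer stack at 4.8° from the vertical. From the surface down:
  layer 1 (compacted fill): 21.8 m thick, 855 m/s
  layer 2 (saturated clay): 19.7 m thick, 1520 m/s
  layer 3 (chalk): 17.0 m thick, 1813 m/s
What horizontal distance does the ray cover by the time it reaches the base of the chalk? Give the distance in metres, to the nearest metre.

8 m

Apply Snell's law at each interface; in layer i the horizontal offset is hᵢ·tan θᵢ.
Layer 1: θ = 4.80°; offset = 21.8·tan 4.80° = 1.831 m.
Layer 2: sin θ = 1520·sin 4.8°/855 = 0.1488, θ = 8.56°; offset = 19.7·tan 8.56° = 2.964 m.
Layer 3: sin θ = 1813·sin 4.8°/855 = 0.1774, θ = 10.22°; offset = 17.0·tan 10.22° = 3.065 m.
Total horizontal offset = 7.859 m.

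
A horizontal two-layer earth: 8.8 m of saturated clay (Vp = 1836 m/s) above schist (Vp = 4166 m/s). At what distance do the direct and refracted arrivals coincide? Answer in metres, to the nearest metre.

x_cross = 2h·√((V₂+V₁)/(V₂−V₁)).
(V₂+V₁)/(V₂−V₁) = (4166+1836)/(4166−1836) = 2.5760; √ = 1.6050.
x_cross = 2·8.8·1.6050 = 28.25 m.

28 m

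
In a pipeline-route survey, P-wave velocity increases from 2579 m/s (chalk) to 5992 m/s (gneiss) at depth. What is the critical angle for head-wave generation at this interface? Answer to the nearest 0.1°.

At critical incidence the refracted ray runs along the interface (θ₂ = 90°), so sin θ_c = V₁/V₂.
θ_c = arcsin(2579/5992) = arcsin 0.4304 = 25.49°.

25.5°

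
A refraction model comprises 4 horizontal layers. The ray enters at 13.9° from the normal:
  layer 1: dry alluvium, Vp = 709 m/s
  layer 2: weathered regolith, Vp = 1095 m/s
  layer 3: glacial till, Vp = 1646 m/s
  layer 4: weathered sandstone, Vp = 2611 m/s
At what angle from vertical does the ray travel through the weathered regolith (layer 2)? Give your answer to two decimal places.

21.78°

Snell's law across each interface conserves sin θ / V, so sin θ_2 = V_2·sin θ₁/V₁.
sin θ_2 = 1095 × sin 13.9° / 709 = 0.3710.
θ_2 = 21.78° from the vertical.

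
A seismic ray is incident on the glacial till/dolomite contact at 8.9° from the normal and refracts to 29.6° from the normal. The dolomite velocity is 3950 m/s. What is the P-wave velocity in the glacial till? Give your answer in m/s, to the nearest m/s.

sin 8.9° = 0.1547; sin 29.6° = 0.4939.
V₁ = V₂·(sin θ₁/sin θ₂) = 3950·(0.1547/0.4939) = 1237.20 m/s.

1237 m/s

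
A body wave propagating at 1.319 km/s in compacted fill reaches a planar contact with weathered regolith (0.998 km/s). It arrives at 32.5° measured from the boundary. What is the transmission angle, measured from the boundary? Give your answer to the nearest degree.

Convert to the normal: θ₁ = 90° − 32.5° = 57.5°.
sin θ₁/V₁ = sin θ₂/V₂ ⇒ sin θ₂ = 0.998·sin 57.5°/1.319 = 0.998·0.8434/1.319 = 0.6381.
θ₂ = arcsin 0.6381 = 39.65° from the normal.
From the interface: 90° − 39.65° = 50.35°.

50°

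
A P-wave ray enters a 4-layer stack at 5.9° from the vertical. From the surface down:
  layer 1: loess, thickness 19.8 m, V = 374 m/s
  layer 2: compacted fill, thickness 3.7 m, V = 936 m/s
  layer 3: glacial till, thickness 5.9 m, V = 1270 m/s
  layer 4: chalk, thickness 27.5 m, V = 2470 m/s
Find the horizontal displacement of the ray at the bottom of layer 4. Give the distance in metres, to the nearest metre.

31 m

Ray parameter p = sin 5.9° / 374 m/s = 2.7485e-04 s/m.
Layer 1: θ = 5.90°; offset = 19.8·tan 5.90° = 2.046 m.
Layer 2: sin θ = p·936 = 0.2573 → θ = 14.91°; offset = 3.7·tan 14.91° = 0.985 m.
Layer 3: sin θ = p·1270 = 0.3491 → θ = 20.43°; offset = 5.9·tan 20.43° = 2.198 m.
Layer 4: sin θ = p·2470 = 0.6789 → θ = 42.76°; offset = 27.5·tan 42.76° = 25.426 m.
Summing the layer offsets gives 30.654 m.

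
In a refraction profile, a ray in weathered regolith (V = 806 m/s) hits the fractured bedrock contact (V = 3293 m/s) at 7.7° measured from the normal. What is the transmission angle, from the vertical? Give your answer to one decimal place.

33.2°

Snell's law: sin θ₂ = (V₂/V₁)·sin θ₁ = (3293/806)·sin 7.7° = 0.5474.
θ₂ = arcsin 0.5474 = 33.19° from the normal.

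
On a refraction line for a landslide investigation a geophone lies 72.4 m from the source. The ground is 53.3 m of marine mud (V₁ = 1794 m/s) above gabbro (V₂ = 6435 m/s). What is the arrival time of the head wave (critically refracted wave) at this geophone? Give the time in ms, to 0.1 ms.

68.3 ms

t = x/V₂ + 2h·√(V₂²−V₁²)/(V₁V₂).
√(V₂²−V₁²) = √(6435²−1794²) = 6179.9 m/s; delay term = 2·53.3·6179.9/(1794·6435) = 0.05706 s.
t = 72.4/6435 + 0.05706 = 0.06832 s.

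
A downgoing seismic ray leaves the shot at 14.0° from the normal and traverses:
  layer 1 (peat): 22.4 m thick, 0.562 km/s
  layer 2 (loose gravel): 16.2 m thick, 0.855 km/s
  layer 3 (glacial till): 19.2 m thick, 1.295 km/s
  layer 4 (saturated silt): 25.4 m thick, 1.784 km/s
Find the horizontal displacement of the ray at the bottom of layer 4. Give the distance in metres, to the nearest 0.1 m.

55.3 m

p = sin θ₁/V₁ = sin 14.0°/0.562 = 4.3047e-01 s/km is conserved through the stack.
Layer 1: θ = 14.00°; offset = 22.4·tan 14.00° = 5.585 m.
Layer 2: sin θ = p·0.855 = 0.3680 → θ = 21.60°; offset = 16.2·tan 21.60° = 6.412 m.
Layer 3: sin θ = p·1.295 = 0.5575 → θ = 33.88°; offset = 19.2·tan 33.88° = 12.892 m.
Layer 4: sin θ = p·1.784 = 0.7680 → θ = 50.17°; offset = 25.4·tan 50.17° = 30.454 m.
Σ offsets = 55.343 m.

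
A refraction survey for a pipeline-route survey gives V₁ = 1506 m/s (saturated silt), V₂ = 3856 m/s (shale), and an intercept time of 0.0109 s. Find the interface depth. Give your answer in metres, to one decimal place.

h = tᵢ·V₁·V₂ / (2·√(V₂²−V₁²)).
√(V₂²−V₁²) = √(3856² − 1506²) = 3549.7 m/s.
h = 0.0109 s × 1506 × 3856 / (2 × 3549.7) = 8.92 m.

8.9 m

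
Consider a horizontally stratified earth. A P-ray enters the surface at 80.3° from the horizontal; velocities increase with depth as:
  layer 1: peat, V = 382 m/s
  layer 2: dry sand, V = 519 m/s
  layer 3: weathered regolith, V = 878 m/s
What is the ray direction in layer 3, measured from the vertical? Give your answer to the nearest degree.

23°

From the normal: θ₁ = 90° − 80.3° = 9.7°.
Snell's law across each interface conserves sin θ / V, so sin θ_3 = V_3·sin θ₁/V₁.
sin θ_3 = 878 × sin 9.7° / 382 = 0.3873.
θ_3 = arcsin 0.3873 = 22.78°.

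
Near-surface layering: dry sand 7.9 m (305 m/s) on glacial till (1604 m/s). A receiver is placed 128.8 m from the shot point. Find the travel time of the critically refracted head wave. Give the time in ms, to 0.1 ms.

131.2 ms

θ_c = arcsin(V₁/V₂) = arcsin(305/1604) = 10.96°, cos θ_c = 0.9818.
Intercept time tᵢ = 2h cos θ_c / V₁ = 2·7.9·0.9818/305 = 0.05086 s.
t = x/V₂ + tᵢ = 128.8/1604 + 0.05086 = 0.13116 s.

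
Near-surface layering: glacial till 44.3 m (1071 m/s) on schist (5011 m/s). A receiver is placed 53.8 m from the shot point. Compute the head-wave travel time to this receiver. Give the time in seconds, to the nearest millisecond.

t = x/V₂ + 2h·√(V₂²−V₁²)/(V₁V₂).
√(V₂²−V₁²) = √(5011²−1071²) = 4895.2 m/s; delay term = 2·44.3·4895.2/(1071·5011) = 0.08081 s.
t = 53.8/5011 + 0.08081 = 0.09155 s.

0.092 s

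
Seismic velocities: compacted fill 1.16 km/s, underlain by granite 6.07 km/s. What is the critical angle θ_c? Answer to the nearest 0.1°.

11.0°

At critical incidence the refracted ray runs along the interface (θ₂ = 90°), so sin θ_c = V₁/V₂.
θ_c = arcsin(1.16/6.07) = arcsin 0.1911 = 11.02°.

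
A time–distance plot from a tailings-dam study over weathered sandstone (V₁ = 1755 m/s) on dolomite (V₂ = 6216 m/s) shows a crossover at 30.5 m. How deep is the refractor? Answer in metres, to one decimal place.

h = (x_cross/2)·√((V₂−V₁)/(V₂+V₁)).
(V₂−V₁)/(V₂+V₁) = (6216−1755)/(6216+1755) = 0.5597; √ = 0.7481.
h = (30.5/2)·0.7481 = 11.41 m.

11.4 m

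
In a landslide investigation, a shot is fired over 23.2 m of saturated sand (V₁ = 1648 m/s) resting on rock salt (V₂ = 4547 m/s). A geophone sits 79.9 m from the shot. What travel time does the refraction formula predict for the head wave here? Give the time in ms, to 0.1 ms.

43.8 ms

θ_c = arcsin(V₁/V₂) = arcsin(1648/4547) = 21.25°, cos θ_c = 0.9320.
Intercept time tᵢ = 2h cos θ_c / V₁ = 2·23.2·0.9320/1648 = 0.02624 s.
t = x/V₂ + tᵢ = 79.9/4547 + 0.02624 = 0.04381 s.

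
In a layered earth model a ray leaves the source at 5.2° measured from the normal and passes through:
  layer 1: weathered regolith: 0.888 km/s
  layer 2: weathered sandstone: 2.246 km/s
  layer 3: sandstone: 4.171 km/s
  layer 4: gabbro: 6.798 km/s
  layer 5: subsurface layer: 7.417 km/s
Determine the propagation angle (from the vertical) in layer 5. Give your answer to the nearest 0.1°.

49.2°

Snell's law across each interface conserves sin θ / V, so sin θ_5 = V_5·sin θ₁/V₁.
sin θ_5 = 7.417 × sin 5.2° / 0.888 = 0.7570.
θ_5 = 49.20° from the vertical.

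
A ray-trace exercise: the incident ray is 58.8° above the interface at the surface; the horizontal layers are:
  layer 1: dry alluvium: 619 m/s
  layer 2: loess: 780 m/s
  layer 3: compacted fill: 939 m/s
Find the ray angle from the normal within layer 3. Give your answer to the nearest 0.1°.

51.8°

From the normal: θ₁ = 90° − 58.8° = 31.2°.
Snell's law across each interface conserves sin θ / V, so sin θ_3 = V_3·sin θ₁/V₁.
sin θ_3 = 939 × sin 31.2° / 619 = 0.7858.
θ_3 = arcsin 0.7858 = 51.80°.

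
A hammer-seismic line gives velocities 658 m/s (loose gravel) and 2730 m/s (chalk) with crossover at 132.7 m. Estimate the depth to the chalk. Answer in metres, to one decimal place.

51.9 m

h = (x_cross/2)·√((V₂−V₁)/(V₂+V₁)).
(V₂−V₁)/(V₂+V₁) = (2730−658)/(2730+658) = 0.6116; √ = 0.7820.
h = (132.7/2)·0.7820 = 51.89 m.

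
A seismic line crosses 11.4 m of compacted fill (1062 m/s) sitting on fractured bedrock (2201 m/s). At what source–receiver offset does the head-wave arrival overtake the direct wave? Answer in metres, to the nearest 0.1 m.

38.6 m

θ_c = arcsin(1062/2201) = 28.85°, so cos θ_c = 0.8759 and tᵢ = 2h cos θ_c/V₁ = 0.0188 s.
At crossover x/V₁ = x/V₂ + tᵢ ⇒ x = tᵢ/(1/V₁ − 1/V₂) = 0.01880/(9.4162e-04 − 4.5434e-04) = 38.59 m.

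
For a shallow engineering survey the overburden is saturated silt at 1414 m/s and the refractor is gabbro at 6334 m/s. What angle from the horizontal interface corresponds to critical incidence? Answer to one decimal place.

Critical incidence: sin θ_c = V₁/V₂ = 1414/6334 = 0.2232.
θ_c = arcsin 0.2232 = 12.90°.
Measured from the interface: 90° − 12.90° = 77.10°.

77.1°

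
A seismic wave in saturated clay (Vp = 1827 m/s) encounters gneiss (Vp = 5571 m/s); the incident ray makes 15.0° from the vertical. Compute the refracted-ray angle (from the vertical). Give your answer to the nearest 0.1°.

Snell's law: sin θ₂ = (V₂/V₁)·sin θ₁ = (5571/1827)·sin 15.0° = 0.7892.
θ₂ = arcsin 0.7892 = 52.11° from the normal.

52.1°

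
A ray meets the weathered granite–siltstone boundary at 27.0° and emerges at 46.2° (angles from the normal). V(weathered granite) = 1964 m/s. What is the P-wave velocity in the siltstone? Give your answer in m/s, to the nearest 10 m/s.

sin 27.0° = 0.4540; sin 46.2° = 0.7218.
V₂ = V₁·(sin θ₂/sin θ₁) = 1964·(0.7218/0.4540) = 3122.39 m/s.

3120 m/s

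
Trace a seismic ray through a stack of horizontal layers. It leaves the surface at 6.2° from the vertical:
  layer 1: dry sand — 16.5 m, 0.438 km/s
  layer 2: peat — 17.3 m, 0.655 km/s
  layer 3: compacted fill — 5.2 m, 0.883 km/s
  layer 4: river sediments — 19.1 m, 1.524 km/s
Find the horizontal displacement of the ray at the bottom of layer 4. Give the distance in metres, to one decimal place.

Apply Snell's law at each interface; in layer i the horizontal offset is hᵢ·tan θᵢ.
Layer 1: θ = 6.20°; offset = 16.5·tan 6.20° = 1.792 m.
Layer 2: sin θ = 0.655·sin 6.2°/0.438 = 0.1615, θ = 9.29°; offset = 17.3·tan 9.29° = 2.831 m.
Layer 3: sin θ = 0.883·sin 6.2°/0.438 = 0.2177, θ = 12.58°; offset = 5.2·tan 12.58° = 1.160 m.
Layer 4: sin θ = 1.524·sin 6.2°/0.438 = 0.3758, θ = 22.07°; offset = 19.1·tan 22.07° = 7.745 m.
Summing the layer offsets gives 13.529 m.

13.5 m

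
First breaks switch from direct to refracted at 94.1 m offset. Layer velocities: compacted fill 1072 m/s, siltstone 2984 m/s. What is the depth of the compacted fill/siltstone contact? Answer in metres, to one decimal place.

32.3 m

x_cross = 2h·√((V₂+V₁)/(V₂−V₁)) → h = x_cross / (2·√((V₂+V₁)/(V₂−V₁))).
√((V₂+V₁)/(V₂−V₁)) = √((2984+1072)/(2984−1072)) = 1.4565.
h = 94.1 / (2·1.4565) = 32.30 m.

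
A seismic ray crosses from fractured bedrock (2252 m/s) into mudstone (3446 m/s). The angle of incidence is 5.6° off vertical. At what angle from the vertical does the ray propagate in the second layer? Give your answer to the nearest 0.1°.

Snell's law: sin θ₂ = (V₂/V₁)·sin θ₁ = (3446/2252)·sin 5.6° = 0.1493.
θ₂ = arcsin 0.1493 = 8.59° from the normal.

8.6°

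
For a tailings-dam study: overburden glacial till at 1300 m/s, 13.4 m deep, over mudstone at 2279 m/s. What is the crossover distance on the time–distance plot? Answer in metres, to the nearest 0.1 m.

51.2 m

θ_c = arcsin(1300/2279) = 34.78°, so cos θ_c = 0.8213 and tᵢ = 2h cos θ_c/V₁ = 0.0169 s.
At crossover x/V₁ = x/V₂ + tᵢ ⇒ x = tᵢ/(1/V₁ − 1/V₂) = 0.01693/(7.6923e-04 − 4.3879e-04) = 51.24 m.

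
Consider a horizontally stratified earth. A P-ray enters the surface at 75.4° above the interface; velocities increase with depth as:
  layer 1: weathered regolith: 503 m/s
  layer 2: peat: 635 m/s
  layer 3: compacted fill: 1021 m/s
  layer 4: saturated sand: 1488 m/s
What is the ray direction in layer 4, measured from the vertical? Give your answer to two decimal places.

48.22°

From the normal: θ₁ = 90° − 75.4° = 14.6°.
Ray parameter p = sin 14.6° / 503 = 5.0113e-04 s/m.
sin θ_4 = p·V_4 = 5.0113e-04 × 1488 = 0.7457.
θ_4 = 48.22° from the vertical.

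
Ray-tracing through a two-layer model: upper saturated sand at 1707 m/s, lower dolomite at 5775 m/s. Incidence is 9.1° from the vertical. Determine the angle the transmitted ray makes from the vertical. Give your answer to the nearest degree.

32°

Snell's law: sin θ₂ = (V₂/V₁)·sin θ₁ = (5775/1707)·sin 9.1° = 0.5351.
θ₂ = sin⁻¹(0.5351) = 32.35° (from vertical).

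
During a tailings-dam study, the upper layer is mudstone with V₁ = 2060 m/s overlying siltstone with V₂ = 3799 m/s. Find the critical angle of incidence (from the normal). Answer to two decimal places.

At critical incidence the refracted ray runs along the interface (θ₂ = 90°), so sin θ_c = V₁/V₂.
θ_c = arcsin(2060/3799) = arcsin 0.5422 = 32.84°.

32.84°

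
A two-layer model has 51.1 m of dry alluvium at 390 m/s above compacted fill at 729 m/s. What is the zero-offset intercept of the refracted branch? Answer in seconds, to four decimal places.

θ_c = arcsin(V₁/V₂) = arcsin(390/729) = 32.34°; cos θ_c = 0.8449.
tᵢ = 2h·cos θ_c / V₁ = 2·51.1·0.8449 / 390 = 0.22140 s.

0.2214 s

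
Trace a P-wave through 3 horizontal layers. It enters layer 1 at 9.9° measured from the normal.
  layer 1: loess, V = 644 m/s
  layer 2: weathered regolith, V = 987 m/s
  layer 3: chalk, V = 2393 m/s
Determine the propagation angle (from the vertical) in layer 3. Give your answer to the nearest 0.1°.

Ray parameter p = sin 9.9° / 644 = 2.6697e-04 s/m.
sin θ_3 = p·V_3 = 2.6697e-04 × 2393 = 0.6389.
θ_3 = 39.71° from the vertical.

39.7°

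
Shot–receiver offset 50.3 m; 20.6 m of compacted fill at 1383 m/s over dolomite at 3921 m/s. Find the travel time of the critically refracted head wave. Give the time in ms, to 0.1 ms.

40.7 ms

θ_c = arcsin(V₁/V₂) = arcsin(1383/3921) = 20.65°, cos θ_c = 0.9357.
Intercept time tᵢ = 2h cos θ_c / V₁ = 2·20.6·0.9357/1383 = 0.02788 s.
t = x/V₂ + tᵢ = 50.3/3921 + 0.02788 = 0.04070 s.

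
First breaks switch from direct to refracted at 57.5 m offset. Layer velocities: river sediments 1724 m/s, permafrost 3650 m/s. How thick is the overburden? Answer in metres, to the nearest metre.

x_cross = 2h·√((V₂+V₁)/(V₂−V₁)) → h = x_cross / (2·√((V₂+V₁)/(V₂−V₁))).
√((V₂+V₁)/(V₂−V₁)) = √((3650+1724)/(3650−1724)) = 1.6704.
h = 57.5 / (2·1.6704) = 17.21 m.

17 m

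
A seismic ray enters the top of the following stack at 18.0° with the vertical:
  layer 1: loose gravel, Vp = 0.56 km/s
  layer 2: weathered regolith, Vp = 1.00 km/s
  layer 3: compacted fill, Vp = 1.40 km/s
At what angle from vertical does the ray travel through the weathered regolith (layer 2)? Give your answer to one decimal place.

33.5°

Snell's law across each interface conserves sin θ / V, so sin θ_2 = V_2·sin θ₁/V₁.
sin θ_2 = 1.00 × sin 18.0° / 0.56 = 0.5518.
θ_2 = arcsin 0.5518 = 33.49°.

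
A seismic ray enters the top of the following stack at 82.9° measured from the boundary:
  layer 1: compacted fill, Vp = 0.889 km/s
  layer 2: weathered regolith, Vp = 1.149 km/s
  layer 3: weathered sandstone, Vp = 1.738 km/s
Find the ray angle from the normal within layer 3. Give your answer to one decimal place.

14.0°

From the normal: θ₁ = 90° − 82.9° = 7.1°.
Snell's law across each interface conserves sin θ / V, so sin θ_3 = V_3·sin θ₁/V₁.
sin θ_3 = 1.738 × sin 7.1° / 0.889 = 0.2416.
θ_3 = 13.98° from the vertical.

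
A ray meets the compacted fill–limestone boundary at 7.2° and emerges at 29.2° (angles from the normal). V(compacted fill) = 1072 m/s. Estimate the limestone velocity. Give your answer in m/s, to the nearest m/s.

4173 m/s

sin 7.2° = 0.1253; sin 29.2° = 0.4879.
V₂ = V₁·(sin θ₂/sin θ₁) = 1072·(0.4879/0.1253) = 4172.76 m/s.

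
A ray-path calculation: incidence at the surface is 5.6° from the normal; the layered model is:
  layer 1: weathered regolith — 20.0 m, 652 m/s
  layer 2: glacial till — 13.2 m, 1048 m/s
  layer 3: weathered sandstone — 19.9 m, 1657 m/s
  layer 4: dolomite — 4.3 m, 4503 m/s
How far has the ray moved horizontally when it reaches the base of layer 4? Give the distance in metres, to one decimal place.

p = sin θ₁/V₁ = sin 5.6°/652 = 1.4967e-04 s/m is conserved through the stack.
Layer 1: θ = 5.60°; offset = 20.0·tan 5.60° = 1.961 m.
Layer 2: sin θ = p·1048 = 0.1569 → θ = 9.02°; offset = 13.2·tan 9.02° = 2.096 m.
Layer 3: sin θ = p·1657 = 0.2480 → θ = 14.36°; offset = 19.9·tan 14.36° = 5.094 m.
Layer 4: sin θ = p·4503 = 0.6740 → θ = 42.37°; offset = 4.3·tan 42.37° = 3.923 m.
Total horizontal offset = 13.074 m.

13.1 m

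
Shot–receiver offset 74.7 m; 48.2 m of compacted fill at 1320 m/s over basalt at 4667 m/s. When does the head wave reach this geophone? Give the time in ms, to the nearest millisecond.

86 ms

θ_c = arcsin(V₁/V₂) = arcsin(1320/4667) = 16.43°, cos θ_c = 0.9592.
Intercept time tᵢ = 2h cos θ_c / V₁ = 2·48.2·0.9592/1320 = 0.07005 s.
t = x/V₂ + tᵢ = 74.7/4667 + 0.07005 = 0.08605 s.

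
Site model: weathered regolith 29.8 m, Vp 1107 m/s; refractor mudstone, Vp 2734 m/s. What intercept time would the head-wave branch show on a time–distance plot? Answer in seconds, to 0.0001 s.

0.0492 s

θ_c = arcsin(V₁/V₂) = arcsin(1107/2734) = 23.88°; cos θ_c = 0.9144.
tᵢ = 2h·cos θ_c / V₁ = 2·29.8·0.9144 / 1107 = 0.04923 s.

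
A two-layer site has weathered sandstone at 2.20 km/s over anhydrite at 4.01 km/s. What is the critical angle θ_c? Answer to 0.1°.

33.3°

At critical incidence the refracted ray runs along the interface (θ₂ = 90°), so sin θ_c = V₁/V₂.
θ_c = arcsin(2.20/4.01) = arcsin 0.5486 = 33.27°.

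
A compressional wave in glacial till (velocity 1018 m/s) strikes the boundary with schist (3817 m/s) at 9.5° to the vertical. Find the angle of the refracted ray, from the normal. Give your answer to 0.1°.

38.2°

sin θ₁/V₁ = sin θ₂/V₂ ⇒ sin θ₂ = 3817·sin 9.5°/1018 = 3817·0.1650/1018 = 0.6188.
θ₂ = arcsin 0.6188 = 38.23° from the normal.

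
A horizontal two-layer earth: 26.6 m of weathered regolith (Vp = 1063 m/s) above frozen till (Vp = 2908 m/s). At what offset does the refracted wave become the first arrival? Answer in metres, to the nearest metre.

78 m

x_cross = 2h·√((V₂+V₁)/(V₂−V₁)).
(V₂+V₁)/(V₂−V₁) = (2908+1063)/(2908−1063) = 2.1523; √ = 1.4671.
x_cross = 2·26.6·1.4671 = 78.05 m.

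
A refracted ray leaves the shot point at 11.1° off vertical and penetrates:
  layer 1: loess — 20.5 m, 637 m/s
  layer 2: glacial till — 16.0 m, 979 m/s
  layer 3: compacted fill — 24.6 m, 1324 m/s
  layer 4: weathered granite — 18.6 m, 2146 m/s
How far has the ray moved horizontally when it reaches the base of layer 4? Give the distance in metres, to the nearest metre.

36 m

Apply Snell's law at each interface; in layer i the horizontal offset is hᵢ·tan θᵢ.
Layer 1: θ = 11.10°; offset = 20.5·tan 11.10° = 4.022 m.
Layer 2: sin θ = 979·sin 11.1°/637 = 0.2959, θ = 17.21°; offset = 16.0·tan 17.21° = 4.956 m.
Layer 3: sin θ = 1324·sin 11.1°/637 = 0.4002, θ = 23.59°; offset = 24.6·tan 23.59° = 10.741 m.
Layer 4: sin θ = 2146·sin 11.1°/637 = 0.6486, θ = 40.44°; offset = 18.6·tan 40.44° = 15.850 m.
Σ offsets = 35.569 m.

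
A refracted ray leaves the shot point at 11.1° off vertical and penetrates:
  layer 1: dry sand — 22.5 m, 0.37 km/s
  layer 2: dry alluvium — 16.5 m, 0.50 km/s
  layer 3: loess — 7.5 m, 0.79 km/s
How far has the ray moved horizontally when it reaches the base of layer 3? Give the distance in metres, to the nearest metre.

Apply Snell's law at each interface; in layer i the horizontal offset is hᵢ·tan θᵢ.
Layer 1: θ = 11.10°; offset = 22.5·tan 11.10° = 4.414 m.
Layer 2: sin θ = 0.50·sin 11.1°/0.37 = 0.2602, θ = 15.08°; offset = 16.5·tan 15.08° = 4.446 m.
Layer 3: sin θ = 0.79·sin 11.1°/0.37 = 0.4111, θ = 24.27°; offset = 7.5·tan 24.27° = 3.382 m.
Total horizontal offset = 12.242 m.

12 m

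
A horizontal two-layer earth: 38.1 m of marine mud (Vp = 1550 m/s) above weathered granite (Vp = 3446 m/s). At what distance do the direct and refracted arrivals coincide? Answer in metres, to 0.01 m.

x_cross = 2h·√((V₂+V₁)/(V₂−V₁)).
(V₂+V₁)/(V₂−V₁) = (3446+1550)/(3446−1550) = 2.6350; √ = 1.6233.
x_cross = 2·38.1·1.6233 = 123.69 m.

123.69 m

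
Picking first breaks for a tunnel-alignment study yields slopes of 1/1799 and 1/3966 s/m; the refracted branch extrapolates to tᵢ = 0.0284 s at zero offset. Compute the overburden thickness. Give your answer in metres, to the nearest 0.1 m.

28.7 m

h = tᵢ·V₁·V₂ / (2·√(V₂²−V₁²)).
√(V₂²−V₁²) = √(3966² − 1799²) = 3534.5 m/s.
h = 0.0284 s × 1799 × 3966 / (2 × 3534.5) = 28.66 m.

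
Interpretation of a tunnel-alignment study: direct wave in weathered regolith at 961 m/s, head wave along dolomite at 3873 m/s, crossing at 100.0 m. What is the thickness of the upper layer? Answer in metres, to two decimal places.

x_cross = 2h·√((V₂+V₁)/(V₂−V₁)) → h = x_cross / (2·√((V₂+V₁)/(V₂−V₁))).
√((V₂+V₁)/(V₂−V₁)) = √((3873+961)/(3873−961)) = 1.2884.
h = 100.0 / (2·1.2884) = 38.81 m.

38.81 m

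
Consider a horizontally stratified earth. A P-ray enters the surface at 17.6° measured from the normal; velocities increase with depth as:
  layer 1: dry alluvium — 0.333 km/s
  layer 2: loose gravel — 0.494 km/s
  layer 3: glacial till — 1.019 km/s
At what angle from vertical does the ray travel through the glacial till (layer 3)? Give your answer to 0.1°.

67.7°

Snell's law across each interface conserves sin θ / V, so sin θ_3 = V_3·sin θ₁/V₁.
sin θ_3 = 1.019 × sin 17.6° / 0.333 = 0.9253.
θ_3 = 67.71° from the vertical.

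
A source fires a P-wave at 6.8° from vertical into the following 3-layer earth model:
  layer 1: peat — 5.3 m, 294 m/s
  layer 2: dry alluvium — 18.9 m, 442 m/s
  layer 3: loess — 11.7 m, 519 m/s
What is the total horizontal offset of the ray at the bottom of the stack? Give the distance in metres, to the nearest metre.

Apply Snell's law at each interface; in layer i the horizontal offset is hᵢ·tan θᵢ.
Layer 1: θ = 6.80°; offset = 5.3·tan 6.80° = 0.632 m.
Layer 2: sin θ = 442·sin 6.8°/294 = 0.1780, θ = 10.25°; offset = 18.9·tan 10.25° = 3.419 m.
Layer 3: sin θ = 519·sin 6.8°/294 = 0.2090, θ = 12.06°; offset = 11.7·tan 12.06° = 2.501 m.
Total horizontal offset = 6.552 m.

7 m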